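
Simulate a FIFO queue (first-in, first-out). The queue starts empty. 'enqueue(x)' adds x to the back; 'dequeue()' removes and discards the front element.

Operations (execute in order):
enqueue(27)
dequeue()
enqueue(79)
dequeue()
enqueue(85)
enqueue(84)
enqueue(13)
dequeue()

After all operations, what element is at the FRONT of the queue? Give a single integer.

Answer: 84

Derivation:
enqueue(27): queue = [27]
dequeue(): queue = []
enqueue(79): queue = [79]
dequeue(): queue = []
enqueue(85): queue = [85]
enqueue(84): queue = [85, 84]
enqueue(13): queue = [85, 84, 13]
dequeue(): queue = [84, 13]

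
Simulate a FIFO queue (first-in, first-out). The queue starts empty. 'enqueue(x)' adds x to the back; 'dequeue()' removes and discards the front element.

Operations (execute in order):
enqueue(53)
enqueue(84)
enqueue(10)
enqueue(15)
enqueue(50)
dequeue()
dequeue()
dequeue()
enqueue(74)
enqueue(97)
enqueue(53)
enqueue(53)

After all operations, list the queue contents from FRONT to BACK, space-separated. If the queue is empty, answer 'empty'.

Answer: 15 50 74 97 53 53

Derivation:
enqueue(53): [53]
enqueue(84): [53, 84]
enqueue(10): [53, 84, 10]
enqueue(15): [53, 84, 10, 15]
enqueue(50): [53, 84, 10, 15, 50]
dequeue(): [84, 10, 15, 50]
dequeue(): [10, 15, 50]
dequeue(): [15, 50]
enqueue(74): [15, 50, 74]
enqueue(97): [15, 50, 74, 97]
enqueue(53): [15, 50, 74, 97, 53]
enqueue(53): [15, 50, 74, 97, 53, 53]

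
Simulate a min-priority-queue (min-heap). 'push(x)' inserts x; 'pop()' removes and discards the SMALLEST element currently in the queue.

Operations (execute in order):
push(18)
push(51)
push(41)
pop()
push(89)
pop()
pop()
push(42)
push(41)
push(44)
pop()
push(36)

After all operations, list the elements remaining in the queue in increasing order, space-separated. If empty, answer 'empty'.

Answer: 36 42 44 89

Derivation:
push(18): heap contents = [18]
push(51): heap contents = [18, 51]
push(41): heap contents = [18, 41, 51]
pop() → 18: heap contents = [41, 51]
push(89): heap contents = [41, 51, 89]
pop() → 41: heap contents = [51, 89]
pop() → 51: heap contents = [89]
push(42): heap contents = [42, 89]
push(41): heap contents = [41, 42, 89]
push(44): heap contents = [41, 42, 44, 89]
pop() → 41: heap contents = [42, 44, 89]
push(36): heap contents = [36, 42, 44, 89]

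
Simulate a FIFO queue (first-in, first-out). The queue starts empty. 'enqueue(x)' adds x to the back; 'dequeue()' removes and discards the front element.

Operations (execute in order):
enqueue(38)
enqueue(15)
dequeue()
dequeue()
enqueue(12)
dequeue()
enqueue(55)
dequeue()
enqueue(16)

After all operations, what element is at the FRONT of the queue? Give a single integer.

Answer: 16

Derivation:
enqueue(38): queue = [38]
enqueue(15): queue = [38, 15]
dequeue(): queue = [15]
dequeue(): queue = []
enqueue(12): queue = [12]
dequeue(): queue = []
enqueue(55): queue = [55]
dequeue(): queue = []
enqueue(16): queue = [16]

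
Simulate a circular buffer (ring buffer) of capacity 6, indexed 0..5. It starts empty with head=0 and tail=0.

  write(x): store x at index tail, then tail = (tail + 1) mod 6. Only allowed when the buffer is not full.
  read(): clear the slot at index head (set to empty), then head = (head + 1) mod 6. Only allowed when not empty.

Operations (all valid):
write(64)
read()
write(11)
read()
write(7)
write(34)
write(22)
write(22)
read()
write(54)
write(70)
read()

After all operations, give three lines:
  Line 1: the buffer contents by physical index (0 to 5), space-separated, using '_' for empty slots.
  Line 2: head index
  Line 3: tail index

write(64): buf=[64 _ _ _ _ _], head=0, tail=1, size=1
read(): buf=[_ _ _ _ _ _], head=1, tail=1, size=0
write(11): buf=[_ 11 _ _ _ _], head=1, tail=2, size=1
read(): buf=[_ _ _ _ _ _], head=2, tail=2, size=0
write(7): buf=[_ _ 7 _ _ _], head=2, tail=3, size=1
write(34): buf=[_ _ 7 34 _ _], head=2, tail=4, size=2
write(22): buf=[_ _ 7 34 22 _], head=2, tail=5, size=3
write(22): buf=[_ _ 7 34 22 22], head=2, tail=0, size=4
read(): buf=[_ _ _ 34 22 22], head=3, tail=0, size=3
write(54): buf=[54 _ _ 34 22 22], head=3, tail=1, size=4
write(70): buf=[54 70 _ 34 22 22], head=3, tail=2, size=5
read(): buf=[54 70 _ _ 22 22], head=4, tail=2, size=4

Answer: 54 70 _ _ 22 22
4
2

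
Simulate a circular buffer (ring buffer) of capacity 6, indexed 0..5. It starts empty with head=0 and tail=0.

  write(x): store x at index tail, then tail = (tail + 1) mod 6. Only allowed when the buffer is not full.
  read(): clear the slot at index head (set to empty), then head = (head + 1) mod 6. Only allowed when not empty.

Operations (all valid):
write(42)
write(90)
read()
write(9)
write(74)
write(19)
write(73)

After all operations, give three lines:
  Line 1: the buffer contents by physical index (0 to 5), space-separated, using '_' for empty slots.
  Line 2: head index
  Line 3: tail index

Answer: _ 90 9 74 19 73
1
0

Derivation:
write(42): buf=[42 _ _ _ _ _], head=0, tail=1, size=1
write(90): buf=[42 90 _ _ _ _], head=0, tail=2, size=2
read(): buf=[_ 90 _ _ _ _], head=1, tail=2, size=1
write(9): buf=[_ 90 9 _ _ _], head=1, tail=3, size=2
write(74): buf=[_ 90 9 74 _ _], head=1, tail=4, size=3
write(19): buf=[_ 90 9 74 19 _], head=1, tail=5, size=4
write(73): buf=[_ 90 9 74 19 73], head=1, tail=0, size=5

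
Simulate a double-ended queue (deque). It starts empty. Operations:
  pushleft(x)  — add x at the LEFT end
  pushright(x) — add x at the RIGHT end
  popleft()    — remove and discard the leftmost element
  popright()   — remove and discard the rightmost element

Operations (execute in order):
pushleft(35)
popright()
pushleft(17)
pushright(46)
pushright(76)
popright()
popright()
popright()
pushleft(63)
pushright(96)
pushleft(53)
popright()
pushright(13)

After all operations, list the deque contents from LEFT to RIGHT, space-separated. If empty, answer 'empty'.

pushleft(35): [35]
popright(): []
pushleft(17): [17]
pushright(46): [17, 46]
pushright(76): [17, 46, 76]
popright(): [17, 46]
popright(): [17]
popright(): []
pushleft(63): [63]
pushright(96): [63, 96]
pushleft(53): [53, 63, 96]
popright(): [53, 63]
pushright(13): [53, 63, 13]

Answer: 53 63 13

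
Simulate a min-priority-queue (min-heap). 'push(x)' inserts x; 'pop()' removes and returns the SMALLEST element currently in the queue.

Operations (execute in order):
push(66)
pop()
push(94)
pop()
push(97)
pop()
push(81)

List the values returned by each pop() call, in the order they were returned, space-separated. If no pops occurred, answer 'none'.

Answer: 66 94 97

Derivation:
push(66): heap contents = [66]
pop() → 66: heap contents = []
push(94): heap contents = [94]
pop() → 94: heap contents = []
push(97): heap contents = [97]
pop() → 97: heap contents = []
push(81): heap contents = [81]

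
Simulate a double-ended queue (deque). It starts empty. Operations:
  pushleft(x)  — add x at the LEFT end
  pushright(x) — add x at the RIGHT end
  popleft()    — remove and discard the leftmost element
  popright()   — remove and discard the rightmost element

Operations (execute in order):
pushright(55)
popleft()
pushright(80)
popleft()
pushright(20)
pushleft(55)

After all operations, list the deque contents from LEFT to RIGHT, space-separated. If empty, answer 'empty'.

pushright(55): [55]
popleft(): []
pushright(80): [80]
popleft(): []
pushright(20): [20]
pushleft(55): [55, 20]

Answer: 55 20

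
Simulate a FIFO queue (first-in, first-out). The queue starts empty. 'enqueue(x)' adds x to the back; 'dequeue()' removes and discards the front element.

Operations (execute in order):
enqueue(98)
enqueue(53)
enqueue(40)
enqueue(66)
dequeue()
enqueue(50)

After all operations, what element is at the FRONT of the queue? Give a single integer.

enqueue(98): queue = [98]
enqueue(53): queue = [98, 53]
enqueue(40): queue = [98, 53, 40]
enqueue(66): queue = [98, 53, 40, 66]
dequeue(): queue = [53, 40, 66]
enqueue(50): queue = [53, 40, 66, 50]

Answer: 53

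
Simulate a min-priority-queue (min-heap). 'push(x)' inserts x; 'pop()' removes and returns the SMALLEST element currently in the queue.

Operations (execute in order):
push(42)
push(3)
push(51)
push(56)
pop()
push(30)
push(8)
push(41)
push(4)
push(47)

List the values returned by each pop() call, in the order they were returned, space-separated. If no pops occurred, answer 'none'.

Answer: 3

Derivation:
push(42): heap contents = [42]
push(3): heap contents = [3, 42]
push(51): heap contents = [3, 42, 51]
push(56): heap contents = [3, 42, 51, 56]
pop() → 3: heap contents = [42, 51, 56]
push(30): heap contents = [30, 42, 51, 56]
push(8): heap contents = [8, 30, 42, 51, 56]
push(41): heap contents = [8, 30, 41, 42, 51, 56]
push(4): heap contents = [4, 8, 30, 41, 42, 51, 56]
push(47): heap contents = [4, 8, 30, 41, 42, 47, 51, 56]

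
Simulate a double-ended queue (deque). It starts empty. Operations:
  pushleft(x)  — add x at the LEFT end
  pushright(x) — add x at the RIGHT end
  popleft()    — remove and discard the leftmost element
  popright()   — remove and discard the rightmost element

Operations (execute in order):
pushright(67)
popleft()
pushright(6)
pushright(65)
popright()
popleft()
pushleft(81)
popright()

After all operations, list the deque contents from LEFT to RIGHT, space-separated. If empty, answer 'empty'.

Answer: empty

Derivation:
pushright(67): [67]
popleft(): []
pushright(6): [6]
pushright(65): [6, 65]
popright(): [6]
popleft(): []
pushleft(81): [81]
popright(): []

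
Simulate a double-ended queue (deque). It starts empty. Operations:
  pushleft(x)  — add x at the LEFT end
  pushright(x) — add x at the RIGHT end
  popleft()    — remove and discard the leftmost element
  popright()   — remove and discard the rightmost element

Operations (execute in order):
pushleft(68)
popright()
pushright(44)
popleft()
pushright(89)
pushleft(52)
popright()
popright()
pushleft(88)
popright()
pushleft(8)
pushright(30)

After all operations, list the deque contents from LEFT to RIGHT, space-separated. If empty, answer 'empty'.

Answer: 8 30

Derivation:
pushleft(68): [68]
popright(): []
pushright(44): [44]
popleft(): []
pushright(89): [89]
pushleft(52): [52, 89]
popright(): [52]
popright(): []
pushleft(88): [88]
popright(): []
pushleft(8): [8]
pushright(30): [8, 30]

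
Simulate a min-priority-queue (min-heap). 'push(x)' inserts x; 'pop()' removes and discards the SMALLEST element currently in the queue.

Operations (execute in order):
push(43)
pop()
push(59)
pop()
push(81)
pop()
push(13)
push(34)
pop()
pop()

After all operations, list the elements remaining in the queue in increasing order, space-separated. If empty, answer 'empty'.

push(43): heap contents = [43]
pop() → 43: heap contents = []
push(59): heap contents = [59]
pop() → 59: heap contents = []
push(81): heap contents = [81]
pop() → 81: heap contents = []
push(13): heap contents = [13]
push(34): heap contents = [13, 34]
pop() → 13: heap contents = [34]
pop() → 34: heap contents = []

Answer: empty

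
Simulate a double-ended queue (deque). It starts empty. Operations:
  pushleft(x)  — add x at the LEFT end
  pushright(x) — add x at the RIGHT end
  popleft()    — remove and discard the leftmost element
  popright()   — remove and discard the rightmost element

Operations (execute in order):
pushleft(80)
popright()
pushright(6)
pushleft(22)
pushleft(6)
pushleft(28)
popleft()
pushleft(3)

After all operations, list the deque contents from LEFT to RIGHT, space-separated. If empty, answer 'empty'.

pushleft(80): [80]
popright(): []
pushright(6): [6]
pushleft(22): [22, 6]
pushleft(6): [6, 22, 6]
pushleft(28): [28, 6, 22, 6]
popleft(): [6, 22, 6]
pushleft(3): [3, 6, 22, 6]

Answer: 3 6 22 6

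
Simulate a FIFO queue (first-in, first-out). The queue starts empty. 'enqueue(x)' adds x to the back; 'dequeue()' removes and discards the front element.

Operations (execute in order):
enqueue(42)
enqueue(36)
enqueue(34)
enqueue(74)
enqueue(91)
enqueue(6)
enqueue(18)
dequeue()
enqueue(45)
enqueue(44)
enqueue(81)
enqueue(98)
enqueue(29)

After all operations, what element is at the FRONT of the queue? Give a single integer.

Answer: 36

Derivation:
enqueue(42): queue = [42]
enqueue(36): queue = [42, 36]
enqueue(34): queue = [42, 36, 34]
enqueue(74): queue = [42, 36, 34, 74]
enqueue(91): queue = [42, 36, 34, 74, 91]
enqueue(6): queue = [42, 36, 34, 74, 91, 6]
enqueue(18): queue = [42, 36, 34, 74, 91, 6, 18]
dequeue(): queue = [36, 34, 74, 91, 6, 18]
enqueue(45): queue = [36, 34, 74, 91, 6, 18, 45]
enqueue(44): queue = [36, 34, 74, 91, 6, 18, 45, 44]
enqueue(81): queue = [36, 34, 74, 91, 6, 18, 45, 44, 81]
enqueue(98): queue = [36, 34, 74, 91, 6, 18, 45, 44, 81, 98]
enqueue(29): queue = [36, 34, 74, 91, 6, 18, 45, 44, 81, 98, 29]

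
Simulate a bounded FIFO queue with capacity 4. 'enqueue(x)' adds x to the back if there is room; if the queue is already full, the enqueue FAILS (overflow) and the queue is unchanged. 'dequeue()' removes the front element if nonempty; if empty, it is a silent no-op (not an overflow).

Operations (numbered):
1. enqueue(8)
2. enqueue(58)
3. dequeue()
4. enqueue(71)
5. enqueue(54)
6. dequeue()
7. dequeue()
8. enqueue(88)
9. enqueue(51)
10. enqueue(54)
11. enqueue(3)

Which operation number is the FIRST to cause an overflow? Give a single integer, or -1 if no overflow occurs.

1. enqueue(8): size=1
2. enqueue(58): size=2
3. dequeue(): size=1
4. enqueue(71): size=2
5. enqueue(54): size=3
6. dequeue(): size=2
7. dequeue(): size=1
8. enqueue(88): size=2
9. enqueue(51): size=3
10. enqueue(54): size=4
11. enqueue(3): size=4=cap → OVERFLOW (fail)

Answer: 11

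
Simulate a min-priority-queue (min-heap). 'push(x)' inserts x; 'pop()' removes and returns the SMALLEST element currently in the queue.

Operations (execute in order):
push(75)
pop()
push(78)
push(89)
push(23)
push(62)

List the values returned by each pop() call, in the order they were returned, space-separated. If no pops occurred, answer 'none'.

push(75): heap contents = [75]
pop() → 75: heap contents = []
push(78): heap contents = [78]
push(89): heap contents = [78, 89]
push(23): heap contents = [23, 78, 89]
push(62): heap contents = [23, 62, 78, 89]

Answer: 75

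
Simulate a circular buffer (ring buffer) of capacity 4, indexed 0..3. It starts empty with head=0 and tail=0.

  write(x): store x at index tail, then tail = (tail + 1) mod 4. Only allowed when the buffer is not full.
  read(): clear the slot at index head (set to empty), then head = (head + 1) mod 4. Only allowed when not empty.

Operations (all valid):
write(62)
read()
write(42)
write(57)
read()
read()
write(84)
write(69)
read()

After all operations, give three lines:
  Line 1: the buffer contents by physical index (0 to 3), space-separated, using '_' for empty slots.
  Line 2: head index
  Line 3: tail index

write(62): buf=[62 _ _ _], head=0, tail=1, size=1
read(): buf=[_ _ _ _], head=1, tail=1, size=0
write(42): buf=[_ 42 _ _], head=1, tail=2, size=1
write(57): buf=[_ 42 57 _], head=1, tail=3, size=2
read(): buf=[_ _ 57 _], head=2, tail=3, size=1
read(): buf=[_ _ _ _], head=3, tail=3, size=0
write(84): buf=[_ _ _ 84], head=3, tail=0, size=1
write(69): buf=[69 _ _ 84], head=3, tail=1, size=2
read(): buf=[69 _ _ _], head=0, tail=1, size=1

Answer: 69 _ _ _
0
1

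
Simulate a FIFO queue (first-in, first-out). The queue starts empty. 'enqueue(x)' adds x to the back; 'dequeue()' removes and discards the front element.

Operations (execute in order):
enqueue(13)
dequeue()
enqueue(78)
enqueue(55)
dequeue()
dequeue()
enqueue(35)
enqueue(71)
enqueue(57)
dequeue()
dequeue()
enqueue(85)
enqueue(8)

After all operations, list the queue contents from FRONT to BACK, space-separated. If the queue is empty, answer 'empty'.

Answer: 57 85 8

Derivation:
enqueue(13): [13]
dequeue(): []
enqueue(78): [78]
enqueue(55): [78, 55]
dequeue(): [55]
dequeue(): []
enqueue(35): [35]
enqueue(71): [35, 71]
enqueue(57): [35, 71, 57]
dequeue(): [71, 57]
dequeue(): [57]
enqueue(85): [57, 85]
enqueue(8): [57, 85, 8]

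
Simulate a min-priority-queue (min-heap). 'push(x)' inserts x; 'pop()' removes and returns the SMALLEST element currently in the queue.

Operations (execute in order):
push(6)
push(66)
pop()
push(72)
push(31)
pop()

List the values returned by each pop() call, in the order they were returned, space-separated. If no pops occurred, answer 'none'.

push(6): heap contents = [6]
push(66): heap contents = [6, 66]
pop() → 6: heap contents = [66]
push(72): heap contents = [66, 72]
push(31): heap contents = [31, 66, 72]
pop() → 31: heap contents = [66, 72]

Answer: 6 31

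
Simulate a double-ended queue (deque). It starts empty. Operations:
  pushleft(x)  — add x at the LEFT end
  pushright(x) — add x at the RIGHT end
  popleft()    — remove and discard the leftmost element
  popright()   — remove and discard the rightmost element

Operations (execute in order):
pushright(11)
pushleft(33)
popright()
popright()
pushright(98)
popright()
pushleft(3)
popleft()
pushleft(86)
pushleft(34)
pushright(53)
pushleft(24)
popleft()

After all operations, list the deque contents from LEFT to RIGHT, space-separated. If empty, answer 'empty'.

Answer: 34 86 53

Derivation:
pushright(11): [11]
pushleft(33): [33, 11]
popright(): [33]
popright(): []
pushright(98): [98]
popright(): []
pushleft(3): [3]
popleft(): []
pushleft(86): [86]
pushleft(34): [34, 86]
pushright(53): [34, 86, 53]
pushleft(24): [24, 34, 86, 53]
popleft(): [34, 86, 53]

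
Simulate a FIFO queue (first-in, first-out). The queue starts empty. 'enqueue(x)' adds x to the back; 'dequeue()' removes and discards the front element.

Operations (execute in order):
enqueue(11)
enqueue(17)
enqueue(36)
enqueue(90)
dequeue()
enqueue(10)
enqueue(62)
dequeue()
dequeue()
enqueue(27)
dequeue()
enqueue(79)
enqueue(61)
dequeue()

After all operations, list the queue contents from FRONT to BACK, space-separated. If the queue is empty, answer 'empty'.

enqueue(11): [11]
enqueue(17): [11, 17]
enqueue(36): [11, 17, 36]
enqueue(90): [11, 17, 36, 90]
dequeue(): [17, 36, 90]
enqueue(10): [17, 36, 90, 10]
enqueue(62): [17, 36, 90, 10, 62]
dequeue(): [36, 90, 10, 62]
dequeue(): [90, 10, 62]
enqueue(27): [90, 10, 62, 27]
dequeue(): [10, 62, 27]
enqueue(79): [10, 62, 27, 79]
enqueue(61): [10, 62, 27, 79, 61]
dequeue(): [62, 27, 79, 61]

Answer: 62 27 79 61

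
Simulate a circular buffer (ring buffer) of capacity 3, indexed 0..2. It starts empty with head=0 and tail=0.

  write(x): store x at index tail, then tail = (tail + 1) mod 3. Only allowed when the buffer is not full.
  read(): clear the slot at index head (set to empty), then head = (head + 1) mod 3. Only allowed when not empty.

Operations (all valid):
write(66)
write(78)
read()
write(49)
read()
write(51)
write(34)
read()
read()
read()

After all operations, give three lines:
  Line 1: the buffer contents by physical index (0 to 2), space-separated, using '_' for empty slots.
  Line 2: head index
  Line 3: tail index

Answer: _ _ _
2
2

Derivation:
write(66): buf=[66 _ _], head=0, tail=1, size=1
write(78): buf=[66 78 _], head=0, tail=2, size=2
read(): buf=[_ 78 _], head=1, tail=2, size=1
write(49): buf=[_ 78 49], head=1, tail=0, size=2
read(): buf=[_ _ 49], head=2, tail=0, size=1
write(51): buf=[51 _ 49], head=2, tail=1, size=2
write(34): buf=[51 34 49], head=2, tail=2, size=3
read(): buf=[51 34 _], head=0, tail=2, size=2
read(): buf=[_ 34 _], head=1, tail=2, size=1
read(): buf=[_ _ _], head=2, tail=2, size=0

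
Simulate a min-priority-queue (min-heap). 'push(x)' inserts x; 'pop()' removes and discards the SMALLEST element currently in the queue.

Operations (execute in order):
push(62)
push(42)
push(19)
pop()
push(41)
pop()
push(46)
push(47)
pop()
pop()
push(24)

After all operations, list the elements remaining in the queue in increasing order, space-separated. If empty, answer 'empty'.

Answer: 24 47 62

Derivation:
push(62): heap contents = [62]
push(42): heap contents = [42, 62]
push(19): heap contents = [19, 42, 62]
pop() → 19: heap contents = [42, 62]
push(41): heap contents = [41, 42, 62]
pop() → 41: heap contents = [42, 62]
push(46): heap contents = [42, 46, 62]
push(47): heap contents = [42, 46, 47, 62]
pop() → 42: heap contents = [46, 47, 62]
pop() → 46: heap contents = [47, 62]
push(24): heap contents = [24, 47, 62]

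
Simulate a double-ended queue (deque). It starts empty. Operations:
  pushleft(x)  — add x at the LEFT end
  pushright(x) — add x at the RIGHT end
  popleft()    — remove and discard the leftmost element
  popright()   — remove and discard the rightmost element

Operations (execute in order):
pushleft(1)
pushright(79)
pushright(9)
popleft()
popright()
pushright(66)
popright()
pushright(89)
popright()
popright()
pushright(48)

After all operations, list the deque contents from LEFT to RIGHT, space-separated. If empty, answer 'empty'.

Answer: 48

Derivation:
pushleft(1): [1]
pushright(79): [1, 79]
pushright(9): [1, 79, 9]
popleft(): [79, 9]
popright(): [79]
pushright(66): [79, 66]
popright(): [79]
pushright(89): [79, 89]
popright(): [79]
popright(): []
pushright(48): [48]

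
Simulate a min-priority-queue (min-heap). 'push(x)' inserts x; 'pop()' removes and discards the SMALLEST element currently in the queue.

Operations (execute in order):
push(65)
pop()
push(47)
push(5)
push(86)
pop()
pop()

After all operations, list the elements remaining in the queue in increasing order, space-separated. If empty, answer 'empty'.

Answer: 86

Derivation:
push(65): heap contents = [65]
pop() → 65: heap contents = []
push(47): heap contents = [47]
push(5): heap contents = [5, 47]
push(86): heap contents = [5, 47, 86]
pop() → 5: heap contents = [47, 86]
pop() → 47: heap contents = [86]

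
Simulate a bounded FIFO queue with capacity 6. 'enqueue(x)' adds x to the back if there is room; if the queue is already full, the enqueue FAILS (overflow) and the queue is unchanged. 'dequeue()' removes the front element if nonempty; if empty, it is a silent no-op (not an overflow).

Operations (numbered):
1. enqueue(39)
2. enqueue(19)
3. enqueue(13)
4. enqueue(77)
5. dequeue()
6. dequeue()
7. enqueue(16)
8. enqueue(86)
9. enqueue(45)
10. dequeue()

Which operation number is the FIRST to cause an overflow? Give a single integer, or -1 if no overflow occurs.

Answer: -1

Derivation:
1. enqueue(39): size=1
2. enqueue(19): size=2
3. enqueue(13): size=3
4. enqueue(77): size=4
5. dequeue(): size=3
6. dequeue(): size=2
7. enqueue(16): size=3
8. enqueue(86): size=4
9. enqueue(45): size=5
10. dequeue(): size=4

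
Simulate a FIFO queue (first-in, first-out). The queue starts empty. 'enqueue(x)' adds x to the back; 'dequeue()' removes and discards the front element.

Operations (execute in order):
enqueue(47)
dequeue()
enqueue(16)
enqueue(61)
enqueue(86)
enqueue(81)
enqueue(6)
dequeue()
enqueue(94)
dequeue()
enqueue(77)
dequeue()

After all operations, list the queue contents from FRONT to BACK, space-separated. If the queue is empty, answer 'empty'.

enqueue(47): [47]
dequeue(): []
enqueue(16): [16]
enqueue(61): [16, 61]
enqueue(86): [16, 61, 86]
enqueue(81): [16, 61, 86, 81]
enqueue(6): [16, 61, 86, 81, 6]
dequeue(): [61, 86, 81, 6]
enqueue(94): [61, 86, 81, 6, 94]
dequeue(): [86, 81, 6, 94]
enqueue(77): [86, 81, 6, 94, 77]
dequeue(): [81, 6, 94, 77]

Answer: 81 6 94 77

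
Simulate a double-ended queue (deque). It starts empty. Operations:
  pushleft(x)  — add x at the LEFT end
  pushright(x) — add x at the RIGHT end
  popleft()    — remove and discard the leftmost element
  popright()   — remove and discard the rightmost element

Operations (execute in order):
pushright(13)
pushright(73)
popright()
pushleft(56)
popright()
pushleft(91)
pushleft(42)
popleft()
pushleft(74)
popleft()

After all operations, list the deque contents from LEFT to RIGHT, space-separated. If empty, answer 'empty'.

pushright(13): [13]
pushright(73): [13, 73]
popright(): [13]
pushleft(56): [56, 13]
popright(): [56]
pushleft(91): [91, 56]
pushleft(42): [42, 91, 56]
popleft(): [91, 56]
pushleft(74): [74, 91, 56]
popleft(): [91, 56]

Answer: 91 56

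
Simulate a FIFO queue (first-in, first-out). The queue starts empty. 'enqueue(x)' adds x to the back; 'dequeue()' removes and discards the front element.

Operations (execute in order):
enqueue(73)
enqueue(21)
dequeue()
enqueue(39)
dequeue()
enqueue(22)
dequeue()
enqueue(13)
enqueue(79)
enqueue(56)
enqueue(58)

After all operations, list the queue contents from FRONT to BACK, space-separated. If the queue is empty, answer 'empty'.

Answer: 22 13 79 56 58

Derivation:
enqueue(73): [73]
enqueue(21): [73, 21]
dequeue(): [21]
enqueue(39): [21, 39]
dequeue(): [39]
enqueue(22): [39, 22]
dequeue(): [22]
enqueue(13): [22, 13]
enqueue(79): [22, 13, 79]
enqueue(56): [22, 13, 79, 56]
enqueue(58): [22, 13, 79, 56, 58]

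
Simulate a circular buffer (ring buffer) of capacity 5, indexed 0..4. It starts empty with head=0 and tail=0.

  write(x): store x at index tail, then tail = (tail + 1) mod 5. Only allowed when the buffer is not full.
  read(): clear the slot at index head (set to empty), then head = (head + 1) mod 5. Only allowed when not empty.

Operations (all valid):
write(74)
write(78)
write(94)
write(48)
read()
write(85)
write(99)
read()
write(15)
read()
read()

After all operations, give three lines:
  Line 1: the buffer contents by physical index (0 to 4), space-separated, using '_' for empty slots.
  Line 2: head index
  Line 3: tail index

write(74): buf=[74 _ _ _ _], head=0, tail=1, size=1
write(78): buf=[74 78 _ _ _], head=0, tail=2, size=2
write(94): buf=[74 78 94 _ _], head=0, tail=3, size=3
write(48): buf=[74 78 94 48 _], head=0, tail=4, size=4
read(): buf=[_ 78 94 48 _], head=1, tail=4, size=3
write(85): buf=[_ 78 94 48 85], head=1, tail=0, size=4
write(99): buf=[99 78 94 48 85], head=1, tail=1, size=5
read(): buf=[99 _ 94 48 85], head=2, tail=1, size=4
write(15): buf=[99 15 94 48 85], head=2, tail=2, size=5
read(): buf=[99 15 _ 48 85], head=3, tail=2, size=4
read(): buf=[99 15 _ _ 85], head=4, tail=2, size=3

Answer: 99 15 _ _ 85
4
2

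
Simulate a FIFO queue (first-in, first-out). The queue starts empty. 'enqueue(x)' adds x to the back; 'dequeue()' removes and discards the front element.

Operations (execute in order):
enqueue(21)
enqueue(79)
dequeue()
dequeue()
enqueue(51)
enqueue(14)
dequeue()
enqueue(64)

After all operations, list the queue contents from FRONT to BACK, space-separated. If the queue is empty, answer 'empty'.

Answer: 14 64

Derivation:
enqueue(21): [21]
enqueue(79): [21, 79]
dequeue(): [79]
dequeue(): []
enqueue(51): [51]
enqueue(14): [51, 14]
dequeue(): [14]
enqueue(64): [14, 64]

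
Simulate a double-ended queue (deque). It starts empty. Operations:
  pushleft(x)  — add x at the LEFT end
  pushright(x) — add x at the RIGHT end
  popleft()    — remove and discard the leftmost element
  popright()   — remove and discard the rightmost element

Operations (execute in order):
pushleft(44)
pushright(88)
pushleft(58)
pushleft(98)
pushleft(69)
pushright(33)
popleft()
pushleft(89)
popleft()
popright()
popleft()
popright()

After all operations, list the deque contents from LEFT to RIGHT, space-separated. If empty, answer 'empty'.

pushleft(44): [44]
pushright(88): [44, 88]
pushleft(58): [58, 44, 88]
pushleft(98): [98, 58, 44, 88]
pushleft(69): [69, 98, 58, 44, 88]
pushright(33): [69, 98, 58, 44, 88, 33]
popleft(): [98, 58, 44, 88, 33]
pushleft(89): [89, 98, 58, 44, 88, 33]
popleft(): [98, 58, 44, 88, 33]
popright(): [98, 58, 44, 88]
popleft(): [58, 44, 88]
popright(): [58, 44]

Answer: 58 44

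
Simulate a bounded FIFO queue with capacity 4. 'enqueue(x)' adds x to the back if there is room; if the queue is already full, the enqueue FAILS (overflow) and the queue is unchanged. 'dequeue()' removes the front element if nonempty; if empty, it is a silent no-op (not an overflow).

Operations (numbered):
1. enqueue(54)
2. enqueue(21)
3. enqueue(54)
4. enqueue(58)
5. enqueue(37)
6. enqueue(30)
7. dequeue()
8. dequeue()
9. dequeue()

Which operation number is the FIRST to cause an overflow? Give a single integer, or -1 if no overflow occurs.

1. enqueue(54): size=1
2. enqueue(21): size=2
3. enqueue(54): size=3
4. enqueue(58): size=4
5. enqueue(37): size=4=cap → OVERFLOW (fail)
6. enqueue(30): size=4=cap → OVERFLOW (fail)
7. dequeue(): size=3
8. dequeue(): size=2
9. dequeue(): size=1

Answer: 5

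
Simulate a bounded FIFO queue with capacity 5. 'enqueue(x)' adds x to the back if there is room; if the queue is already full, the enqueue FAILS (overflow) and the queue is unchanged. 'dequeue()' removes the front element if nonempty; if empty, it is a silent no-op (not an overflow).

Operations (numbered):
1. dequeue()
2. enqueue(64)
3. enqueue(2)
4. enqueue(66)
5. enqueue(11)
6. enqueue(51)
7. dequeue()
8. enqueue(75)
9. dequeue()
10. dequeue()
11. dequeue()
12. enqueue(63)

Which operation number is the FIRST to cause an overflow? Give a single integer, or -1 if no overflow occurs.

Answer: -1

Derivation:
1. dequeue(): empty, no-op, size=0
2. enqueue(64): size=1
3. enqueue(2): size=2
4. enqueue(66): size=3
5. enqueue(11): size=4
6. enqueue(51): size=5
7. dequeue(): size=4
8. enqueue(75): size=5
9. dequeue(): size=4
10. dequeue(): size=3
11. dequeue(): size=2
12. enqueue(63): size=3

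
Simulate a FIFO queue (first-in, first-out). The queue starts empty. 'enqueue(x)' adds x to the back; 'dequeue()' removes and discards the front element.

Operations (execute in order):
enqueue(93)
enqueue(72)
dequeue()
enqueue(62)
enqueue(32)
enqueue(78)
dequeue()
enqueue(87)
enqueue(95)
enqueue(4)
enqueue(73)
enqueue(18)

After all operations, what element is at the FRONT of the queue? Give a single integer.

enqueue(93): queue = [93]
enqueue(72): queue = [93, 72]
dequeue(): queue = [72]
enqueue(62): queue = [72, 62]
enqueue(32): queue = [72, 62, 32]
enqueue(78): queue = [72, 62, 32, 78]
dequeue(): queue = [62, 32, 78]
enqueue(87): queue = [62, 32, 78, 87]
enqueue(95): queue = [62, 32, 78, 87, 95]
enqueue(4): queue = [62, 32, 78, 87, 95, 4]
enqueue(73): queue = [62, 32, 78, 87, 95, 4, 73]
enqueue(18): queue = [62, 32, 78, 87, 95, 4, 73, 18]

Answer: 62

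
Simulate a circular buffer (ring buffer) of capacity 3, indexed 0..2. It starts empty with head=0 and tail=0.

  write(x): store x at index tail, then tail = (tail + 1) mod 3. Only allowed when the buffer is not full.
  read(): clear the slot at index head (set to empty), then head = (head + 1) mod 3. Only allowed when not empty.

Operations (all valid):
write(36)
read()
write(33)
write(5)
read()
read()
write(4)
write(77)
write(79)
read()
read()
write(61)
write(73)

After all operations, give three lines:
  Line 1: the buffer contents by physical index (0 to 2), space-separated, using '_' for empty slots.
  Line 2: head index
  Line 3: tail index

write(36): buf=[36 _ _], head=0, tail=1, size=1
read(): buf=[_ _ _], head=1, tail=1, size=0
write(33): buf=[_ 33 _], head=1, tail=2, size=1
write(5): buf=[_ 33 5], head=1, tail=0, size=2
read(): buf=[_ _ 5], head=2, tail=0, size=1
read(): buf=[_ _ _], head=0, tail=0, size=0
write(4): buf=[4 _ _], head=0, tail=1, size=1
write(77): buf=[4 77 _], head=0, tail=2, size=2
write(79): buf=[4 77 79], head=0, tail=0, size=3
read(): buf=[_ 77 79], head=1, tail=0, size=2
read(): buf=[_ _ 79], head=2, tail=0, size=1
write(61): buf=[61 _ 79], head=2, tail=1, size=2
write(73): buf=[61 73 79], head=2, tail=2, size=3

Answer: 61 73 79
2
2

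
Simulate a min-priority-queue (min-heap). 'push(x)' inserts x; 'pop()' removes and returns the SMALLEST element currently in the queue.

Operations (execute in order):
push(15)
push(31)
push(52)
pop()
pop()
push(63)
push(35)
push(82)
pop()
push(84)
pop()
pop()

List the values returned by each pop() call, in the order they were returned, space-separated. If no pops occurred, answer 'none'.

push(15): heap contents = [15]
push(31): heap contents = [15, 31]
push(52): heap contents = [15, 31, 52]
pop() → 15: heap contents = [31, 52]
pop() → 31: heap contents = [52]
push(63): heap contents = [52, 63]
push(35): heap contents = [35, 52, 63]
push(82): heap contents = [35, 52, 63, 82]
pop() → 35: heap contents = [52, 63, 82]
push(84): heap contents = [52, 63, 82, 84]
pop() → 52: heap contents = [63, 82, 84]
pop() → 63: heap contents = [82, 84]

Answer: 15 31 35 52 63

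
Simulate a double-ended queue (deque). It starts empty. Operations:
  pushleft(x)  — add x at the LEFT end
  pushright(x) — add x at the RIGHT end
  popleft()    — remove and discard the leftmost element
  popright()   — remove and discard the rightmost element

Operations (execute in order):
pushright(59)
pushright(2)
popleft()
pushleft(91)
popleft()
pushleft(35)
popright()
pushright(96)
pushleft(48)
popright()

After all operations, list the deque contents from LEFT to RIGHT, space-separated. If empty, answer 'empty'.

Answer: 48 35

Derivation:
pushright(59): [59]
pushright(2): [59, 2]
popleft(): [2]
pushleft(91): [91, 2]
popleft(): [2]
pushleft(35): [35, 2]
popright(): [35]
pushright(96): [35, 96]
pushleft(48): [48, 35, 96]
popright(): [48, 35]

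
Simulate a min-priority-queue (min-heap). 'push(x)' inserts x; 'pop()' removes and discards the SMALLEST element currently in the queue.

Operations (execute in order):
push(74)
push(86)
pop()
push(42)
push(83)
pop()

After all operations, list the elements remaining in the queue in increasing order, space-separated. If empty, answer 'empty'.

Answer: 83 86

Derivation:
push(74): heap contents = [74]
push(86): heap contents = [74, 86]
pop() → 74: heap contents = [86]
push(42): heap contents = [42, 86]
push(83): heap contents = [42, 83, 86]
pop() → 42: heap contents = [83, 86]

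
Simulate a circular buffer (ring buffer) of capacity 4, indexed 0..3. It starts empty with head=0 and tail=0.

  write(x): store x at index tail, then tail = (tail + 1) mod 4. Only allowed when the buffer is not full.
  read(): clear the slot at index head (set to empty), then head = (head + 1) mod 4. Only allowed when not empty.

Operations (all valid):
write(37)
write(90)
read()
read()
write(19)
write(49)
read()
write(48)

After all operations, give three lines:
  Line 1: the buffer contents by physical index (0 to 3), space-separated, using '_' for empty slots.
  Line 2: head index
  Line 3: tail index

Answer: 48 _ _ 49
3
1

Derivation:
write(37): buf=[37 _ _ _], head=0, tail=1, size=1
write(90): buf=[37 90 _ _], head=0, tail=2, size=2
read(): buf=[_ 90 _ _], head=1, tail=2, size=1
read(): buf=[_ _ _ _], head=2, tail=2, size=0
write(19): buf=[_ _ 19 _], head=2, tail=3, size=1
write(49): buf=[_ _ 19 49], head=2, tail=0, size=2
read(): buf=[_ _ _ 49], head=3, tail=0, size=1
write(48): buf=[48 _ _ 49], head=3, tail=1, size=2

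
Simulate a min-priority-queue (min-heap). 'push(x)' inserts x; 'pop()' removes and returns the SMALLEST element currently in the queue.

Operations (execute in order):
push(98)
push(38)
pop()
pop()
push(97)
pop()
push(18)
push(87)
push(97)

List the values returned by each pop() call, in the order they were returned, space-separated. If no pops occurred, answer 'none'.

push(98): heap contents = [98]
push(38): heap contents = [38, 98]
pop() → 38: heap contents = [98]
pop() → 98: heap contents = []
push(97): heap contents = [97]
pop() → 97: heap contents = []
push(18): heap contents = [18]
push(87): heap contents = [18, 87]
push(97): heap contents = [18, 87, 97]

Answer: 38 98 97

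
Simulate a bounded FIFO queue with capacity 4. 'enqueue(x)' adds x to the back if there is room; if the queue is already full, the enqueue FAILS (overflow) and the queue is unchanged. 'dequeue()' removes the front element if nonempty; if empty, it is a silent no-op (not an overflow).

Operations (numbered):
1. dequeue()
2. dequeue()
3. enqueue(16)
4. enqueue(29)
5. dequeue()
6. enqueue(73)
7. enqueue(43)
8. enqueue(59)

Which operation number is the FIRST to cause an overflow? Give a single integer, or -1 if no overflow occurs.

Answer: -1

Derivation:
1. dequeue(): empty, no-op, size=0
2. dequeue(): empty, no-op, size=0
3. enqueue(16): size=1
4. enqueue(29): size=2
5. dequeue(): size=1
6. enqueue(73): size=2
7. enqueue(43): size=3
8. enqueue(59): size=4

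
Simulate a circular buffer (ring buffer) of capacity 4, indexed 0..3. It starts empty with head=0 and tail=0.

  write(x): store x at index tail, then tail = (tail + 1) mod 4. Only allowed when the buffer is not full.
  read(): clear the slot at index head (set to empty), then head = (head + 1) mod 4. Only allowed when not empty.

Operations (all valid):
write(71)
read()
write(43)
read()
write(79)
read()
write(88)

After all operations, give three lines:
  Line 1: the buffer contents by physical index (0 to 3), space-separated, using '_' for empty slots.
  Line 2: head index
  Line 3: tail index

Answer: _ _ _ 88
3
0

Derivation:
write(71): buf=[71 _ _ _], head=0, tail=1, size=1
read(): buf=[_ _ _ _], head=1, tail=1, size=0
write(43): buf=[_ 43 _ _], head=1, tail=2, size=1
read(): buf=[_ _ _ _], head=2, tail=2, size=0
write(79): buf=[_ _ 79 _], head=2, tail=3, size=1
read(): buf=[_ _ _ _], head=3, tail=3, size=0
write(88): buf=[_ _ _ 88], head=3, tail=0, size=1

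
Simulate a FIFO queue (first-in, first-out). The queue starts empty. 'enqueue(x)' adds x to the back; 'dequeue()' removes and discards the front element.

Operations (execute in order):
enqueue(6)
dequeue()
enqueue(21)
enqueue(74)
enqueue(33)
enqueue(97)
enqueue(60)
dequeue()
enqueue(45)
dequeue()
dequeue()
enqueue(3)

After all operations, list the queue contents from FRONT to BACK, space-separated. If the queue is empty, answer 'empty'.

enqueue(6): [6]
dequeue(): []
enqueue(21): [21]
enqueue(74): [21, 74]
enqueue(33): [21, 74, 33]
enqueue(97): [21, 74, 33, 97]
enqueue(60): [21, 74, 33, 97, 60]
dequeue(): [74, 33, 97, 60]
enqueue(45): [74, 33, 97, 60, 45]
dequeue(): [33, 97, 60, 45]
dequeue(): [97, 60, 45]
enqueue(3): [97, 60, 45, 3]

Answer: 97 60 45 3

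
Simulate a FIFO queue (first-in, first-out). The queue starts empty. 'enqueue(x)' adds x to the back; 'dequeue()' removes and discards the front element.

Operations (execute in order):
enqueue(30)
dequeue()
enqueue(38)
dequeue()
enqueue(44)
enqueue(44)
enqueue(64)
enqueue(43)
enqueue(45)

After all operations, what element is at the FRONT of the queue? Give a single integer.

Answer: 44

Derivation:
enqueue(30): queue = [30]
dequeue(): queue = []
enqueue(38): queue = [38]
dequeue(): queue = []
enqueue(44): queue = [44]
enqueue(44): queue = [44, 44]
enqueue(64): queue = [44, 44, 64]
enqueue(43): queue = [44, 44, 64, 43]
enqueue(45): queue = [44, 44, 64, 43, 45]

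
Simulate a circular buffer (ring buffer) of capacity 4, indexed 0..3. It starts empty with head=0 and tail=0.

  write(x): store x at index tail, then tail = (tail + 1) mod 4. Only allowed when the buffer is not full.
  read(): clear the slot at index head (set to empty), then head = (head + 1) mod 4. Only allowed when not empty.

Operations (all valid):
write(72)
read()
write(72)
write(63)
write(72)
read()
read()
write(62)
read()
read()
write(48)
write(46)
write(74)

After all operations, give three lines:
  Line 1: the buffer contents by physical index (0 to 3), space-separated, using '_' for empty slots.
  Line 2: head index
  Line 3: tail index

Answer: _ 48 46 74
1
0

Derivation:
write(72): buf=[72 _ _ _], head=0, tail=1, size=1
read(): buf=[_ _ _ _], head=1, tail=1, size=0
write(72): buf=[_ 72 _ _], head=1, tail=2, size=1
write(63): buf=[_ 72 63 _], head=1, tail=3, size=2
write(72): buf=[_ 72 63 72], head=1, tail=0, size=3
read(): buf=[_ _ 63 72], head=2, tail=0, size=2
read(): buf=[_ _ _ 72], head=3, tail=0, size=1
write(62): buf=[62 _ _ 72], head=3, tail=1, size=2
read(): buf=[62 _ _ _], head=0, tail=1, size=1
read(): buf=[_ _ _ _], head=1, tail=1, size=0
write(48): buf=[_ 48 _ _], head=1, tail=2, size=1
write(46): buf=[_ 48 46 _], head=1, tail=3, size=2
write(74): buf=[_ 48 46 74], head=1, tail=0, size=3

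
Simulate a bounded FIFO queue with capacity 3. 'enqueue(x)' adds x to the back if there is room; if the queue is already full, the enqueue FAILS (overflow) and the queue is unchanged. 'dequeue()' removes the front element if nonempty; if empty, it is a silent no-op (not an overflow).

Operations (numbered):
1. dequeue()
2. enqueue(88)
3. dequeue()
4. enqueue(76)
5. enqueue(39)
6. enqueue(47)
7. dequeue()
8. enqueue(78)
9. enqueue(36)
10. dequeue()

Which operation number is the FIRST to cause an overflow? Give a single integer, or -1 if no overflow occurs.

1. dequeue(): empty, no-op, size=0
2. enqueue(88): size=1
3. dequeue(): size=0
4. enqueue(76): size=1
5. enqueue(39): size=2
6. enqueue(47): size=3
7. dequeue(): size=2
8. enqueue(78): size=3
9. enqueue(36): size=3=cap → OVERFLOW (fail)
10. dequeue(): size=2

Answer: 9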